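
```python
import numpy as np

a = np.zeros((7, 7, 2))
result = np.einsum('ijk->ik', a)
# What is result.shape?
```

(7, 2)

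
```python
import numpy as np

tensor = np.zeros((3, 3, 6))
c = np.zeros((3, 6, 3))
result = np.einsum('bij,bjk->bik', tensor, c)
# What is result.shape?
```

(3, 3, 3)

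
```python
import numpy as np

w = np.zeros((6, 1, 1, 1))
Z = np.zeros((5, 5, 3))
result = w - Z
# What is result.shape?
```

(6, 5, 5, 3)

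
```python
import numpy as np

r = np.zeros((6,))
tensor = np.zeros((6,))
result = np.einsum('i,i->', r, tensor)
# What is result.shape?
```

()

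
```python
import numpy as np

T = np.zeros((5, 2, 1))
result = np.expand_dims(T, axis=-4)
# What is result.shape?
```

(1, 5, 2, 1)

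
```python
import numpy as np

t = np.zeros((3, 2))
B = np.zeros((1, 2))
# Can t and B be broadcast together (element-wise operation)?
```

Yes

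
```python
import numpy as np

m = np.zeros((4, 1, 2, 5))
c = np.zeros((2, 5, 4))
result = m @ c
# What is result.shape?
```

(4, 2, 2, 4)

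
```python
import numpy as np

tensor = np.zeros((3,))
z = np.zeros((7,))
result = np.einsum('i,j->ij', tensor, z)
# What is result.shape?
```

(3, 7)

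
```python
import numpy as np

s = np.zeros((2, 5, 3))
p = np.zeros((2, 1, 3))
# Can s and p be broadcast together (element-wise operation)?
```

Yes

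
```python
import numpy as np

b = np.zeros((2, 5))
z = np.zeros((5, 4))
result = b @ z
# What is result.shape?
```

(2, 4)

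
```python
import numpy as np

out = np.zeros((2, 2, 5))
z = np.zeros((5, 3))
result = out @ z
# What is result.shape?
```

(2, 2, 3)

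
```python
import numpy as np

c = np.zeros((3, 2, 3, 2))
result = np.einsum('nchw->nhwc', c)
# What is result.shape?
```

(3, 3, 2, 2)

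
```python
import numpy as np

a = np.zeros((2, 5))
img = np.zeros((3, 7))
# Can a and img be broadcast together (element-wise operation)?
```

No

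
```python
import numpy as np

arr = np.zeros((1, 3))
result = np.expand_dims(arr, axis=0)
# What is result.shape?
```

(1, 1, 3)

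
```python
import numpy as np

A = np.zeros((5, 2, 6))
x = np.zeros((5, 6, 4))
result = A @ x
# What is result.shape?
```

(5, 2, 4)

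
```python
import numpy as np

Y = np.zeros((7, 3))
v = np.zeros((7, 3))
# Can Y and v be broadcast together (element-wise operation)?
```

Yes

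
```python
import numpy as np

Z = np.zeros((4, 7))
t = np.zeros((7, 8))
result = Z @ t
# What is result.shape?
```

(4, 8)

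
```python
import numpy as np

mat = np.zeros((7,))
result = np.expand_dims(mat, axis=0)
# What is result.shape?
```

(1, 7)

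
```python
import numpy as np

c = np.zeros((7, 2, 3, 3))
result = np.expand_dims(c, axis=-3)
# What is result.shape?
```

(7, 2, 1, 3, 3)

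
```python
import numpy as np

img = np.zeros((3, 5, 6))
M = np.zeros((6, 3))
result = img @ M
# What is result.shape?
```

(3, 5, 3)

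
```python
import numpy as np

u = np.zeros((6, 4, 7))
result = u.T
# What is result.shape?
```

(7, 4, 6)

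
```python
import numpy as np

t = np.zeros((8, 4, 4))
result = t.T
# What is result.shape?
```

(4, 4, 8)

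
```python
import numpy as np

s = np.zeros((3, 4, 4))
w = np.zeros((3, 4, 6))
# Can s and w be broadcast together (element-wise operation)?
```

No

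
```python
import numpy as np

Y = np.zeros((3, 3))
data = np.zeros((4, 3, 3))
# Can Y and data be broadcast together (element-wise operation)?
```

Yes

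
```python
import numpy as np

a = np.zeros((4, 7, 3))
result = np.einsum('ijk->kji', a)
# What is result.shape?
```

(3, 7, 4)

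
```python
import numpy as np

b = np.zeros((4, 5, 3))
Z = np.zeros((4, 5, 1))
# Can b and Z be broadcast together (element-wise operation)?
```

Yes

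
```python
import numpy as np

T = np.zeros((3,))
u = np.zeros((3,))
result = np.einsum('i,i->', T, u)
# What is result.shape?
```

()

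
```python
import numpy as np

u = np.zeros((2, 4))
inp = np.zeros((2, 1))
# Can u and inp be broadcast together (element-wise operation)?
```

Yes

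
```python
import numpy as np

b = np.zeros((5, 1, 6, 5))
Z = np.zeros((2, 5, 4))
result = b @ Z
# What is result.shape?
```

(5, 2, 6, 4)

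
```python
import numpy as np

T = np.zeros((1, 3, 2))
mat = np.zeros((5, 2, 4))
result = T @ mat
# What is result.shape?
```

(5, 3, 4)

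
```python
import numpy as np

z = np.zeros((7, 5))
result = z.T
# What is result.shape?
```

(5, 7)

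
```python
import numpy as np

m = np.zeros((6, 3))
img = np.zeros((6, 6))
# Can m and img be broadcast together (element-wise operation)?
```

No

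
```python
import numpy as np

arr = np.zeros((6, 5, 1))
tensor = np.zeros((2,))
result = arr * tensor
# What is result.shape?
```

(6, 5, 2)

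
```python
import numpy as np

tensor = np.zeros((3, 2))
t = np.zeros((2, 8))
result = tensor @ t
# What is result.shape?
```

(3, 8)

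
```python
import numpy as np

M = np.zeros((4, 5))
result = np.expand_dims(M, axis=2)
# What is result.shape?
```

(4, 5, 1)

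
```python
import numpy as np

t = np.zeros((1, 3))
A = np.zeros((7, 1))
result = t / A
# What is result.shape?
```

(7, 3)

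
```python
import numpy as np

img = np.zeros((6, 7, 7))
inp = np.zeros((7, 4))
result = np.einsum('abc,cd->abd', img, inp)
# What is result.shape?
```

(6, 7, 4)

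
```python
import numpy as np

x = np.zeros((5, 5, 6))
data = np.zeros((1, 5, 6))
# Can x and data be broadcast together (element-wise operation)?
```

Yes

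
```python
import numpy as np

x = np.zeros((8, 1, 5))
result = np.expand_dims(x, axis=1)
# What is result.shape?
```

(8, 1, 1, 5)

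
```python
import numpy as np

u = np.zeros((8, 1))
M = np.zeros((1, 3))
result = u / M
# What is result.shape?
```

(8, 3)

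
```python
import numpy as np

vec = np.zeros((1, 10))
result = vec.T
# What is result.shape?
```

(10, 1)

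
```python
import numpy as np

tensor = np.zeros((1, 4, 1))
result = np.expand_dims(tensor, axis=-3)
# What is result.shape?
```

(1, 1, 4, 1)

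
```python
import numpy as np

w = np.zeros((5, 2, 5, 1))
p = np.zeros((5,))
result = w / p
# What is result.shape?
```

(5, 2, 5, 5)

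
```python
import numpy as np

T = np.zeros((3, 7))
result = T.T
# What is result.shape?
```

(7, 3)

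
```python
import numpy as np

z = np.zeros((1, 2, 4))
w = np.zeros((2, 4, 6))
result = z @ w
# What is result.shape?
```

(2, 2, 6)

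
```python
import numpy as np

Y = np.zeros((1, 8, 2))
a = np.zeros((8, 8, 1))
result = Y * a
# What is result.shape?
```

(8, 8, 2)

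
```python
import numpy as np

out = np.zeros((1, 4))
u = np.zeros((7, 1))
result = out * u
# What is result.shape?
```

(7, 4)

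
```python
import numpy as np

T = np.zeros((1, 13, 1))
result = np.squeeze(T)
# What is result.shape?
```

(13,)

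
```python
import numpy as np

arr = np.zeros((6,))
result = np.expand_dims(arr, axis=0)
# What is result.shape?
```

(1, 6)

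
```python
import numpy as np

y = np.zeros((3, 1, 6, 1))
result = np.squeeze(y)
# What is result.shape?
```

(3, 6)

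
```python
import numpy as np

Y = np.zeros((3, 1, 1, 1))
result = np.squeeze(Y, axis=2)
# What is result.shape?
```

(3, 1, 1)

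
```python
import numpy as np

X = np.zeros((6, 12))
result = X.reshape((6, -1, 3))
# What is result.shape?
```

(6, 4, 3)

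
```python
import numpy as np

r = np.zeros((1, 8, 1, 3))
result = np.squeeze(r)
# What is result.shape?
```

(8, 3)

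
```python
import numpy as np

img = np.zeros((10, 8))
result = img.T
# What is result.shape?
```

(8, 10)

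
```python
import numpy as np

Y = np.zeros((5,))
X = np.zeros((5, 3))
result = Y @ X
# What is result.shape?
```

(3,)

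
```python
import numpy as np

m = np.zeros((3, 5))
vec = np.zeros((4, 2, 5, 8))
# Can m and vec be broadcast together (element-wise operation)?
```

No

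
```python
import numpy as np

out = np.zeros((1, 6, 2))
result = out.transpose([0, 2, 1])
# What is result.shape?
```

(1, 2, 6)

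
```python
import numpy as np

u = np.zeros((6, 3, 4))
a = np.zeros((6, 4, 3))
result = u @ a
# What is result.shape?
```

(6, 3, 3)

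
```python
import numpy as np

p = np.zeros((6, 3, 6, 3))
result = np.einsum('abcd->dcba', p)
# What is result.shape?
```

(3, 6, 3, 6)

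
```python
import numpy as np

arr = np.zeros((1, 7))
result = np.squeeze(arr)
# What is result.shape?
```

(7,)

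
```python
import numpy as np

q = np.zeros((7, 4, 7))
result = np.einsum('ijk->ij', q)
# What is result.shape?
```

(7, 4)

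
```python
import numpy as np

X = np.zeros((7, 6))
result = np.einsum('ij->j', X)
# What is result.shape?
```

(6,)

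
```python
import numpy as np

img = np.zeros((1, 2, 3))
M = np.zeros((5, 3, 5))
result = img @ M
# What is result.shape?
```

(5, 2, 5)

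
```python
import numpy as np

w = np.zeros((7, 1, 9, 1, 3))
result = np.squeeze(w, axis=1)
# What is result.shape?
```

(7, 9, 1, 3)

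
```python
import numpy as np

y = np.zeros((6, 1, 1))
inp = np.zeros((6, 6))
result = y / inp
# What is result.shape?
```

(6, 6, 6)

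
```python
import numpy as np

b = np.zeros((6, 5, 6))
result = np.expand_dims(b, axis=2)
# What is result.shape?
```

(6, 5, 1, 6)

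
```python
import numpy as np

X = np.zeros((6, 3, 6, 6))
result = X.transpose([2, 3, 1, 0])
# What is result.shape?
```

(6, 6, 3, 6)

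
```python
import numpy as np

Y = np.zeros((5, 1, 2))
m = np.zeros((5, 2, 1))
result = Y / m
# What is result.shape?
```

(5, 2, 2)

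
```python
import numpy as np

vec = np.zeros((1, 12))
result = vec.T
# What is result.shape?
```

(12, 1)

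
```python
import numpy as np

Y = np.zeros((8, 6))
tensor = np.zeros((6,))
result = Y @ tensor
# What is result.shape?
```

(8,)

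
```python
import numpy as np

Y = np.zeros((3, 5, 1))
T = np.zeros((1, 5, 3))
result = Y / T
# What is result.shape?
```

(3, 5, 3)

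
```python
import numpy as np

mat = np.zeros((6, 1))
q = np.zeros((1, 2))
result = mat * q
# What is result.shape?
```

(6, 2)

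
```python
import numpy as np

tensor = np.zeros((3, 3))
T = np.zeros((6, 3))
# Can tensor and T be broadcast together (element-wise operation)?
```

No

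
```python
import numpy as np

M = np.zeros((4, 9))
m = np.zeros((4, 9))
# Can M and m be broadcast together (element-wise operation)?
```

Yes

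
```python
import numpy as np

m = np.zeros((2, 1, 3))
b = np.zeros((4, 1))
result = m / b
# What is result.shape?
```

(2, 4, 3)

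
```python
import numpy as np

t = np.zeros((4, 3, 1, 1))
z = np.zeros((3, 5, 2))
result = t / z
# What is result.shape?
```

(4, 3, 5, 2)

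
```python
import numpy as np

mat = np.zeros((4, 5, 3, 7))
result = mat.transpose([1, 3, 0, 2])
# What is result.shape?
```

(5, 7, 4, 3)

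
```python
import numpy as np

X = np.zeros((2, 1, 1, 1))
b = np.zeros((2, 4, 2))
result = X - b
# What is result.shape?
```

(2, 2, 4, 2)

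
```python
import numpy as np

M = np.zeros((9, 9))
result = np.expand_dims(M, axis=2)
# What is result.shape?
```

(9, 9, 1)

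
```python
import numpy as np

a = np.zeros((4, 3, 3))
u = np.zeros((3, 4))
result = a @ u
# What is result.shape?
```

(4, 3, 4)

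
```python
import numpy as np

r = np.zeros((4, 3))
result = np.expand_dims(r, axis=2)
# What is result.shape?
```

(4, 3, 1)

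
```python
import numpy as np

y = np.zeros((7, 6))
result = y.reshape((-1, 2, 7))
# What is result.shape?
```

(3, 2, 7)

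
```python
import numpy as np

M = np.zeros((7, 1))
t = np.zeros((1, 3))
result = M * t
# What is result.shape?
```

(7, 3)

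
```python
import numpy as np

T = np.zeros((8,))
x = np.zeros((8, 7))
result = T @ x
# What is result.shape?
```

(7,)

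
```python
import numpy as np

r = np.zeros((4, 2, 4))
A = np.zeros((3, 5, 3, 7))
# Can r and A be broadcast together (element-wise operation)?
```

No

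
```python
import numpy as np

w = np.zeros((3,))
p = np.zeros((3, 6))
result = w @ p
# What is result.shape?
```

(6,)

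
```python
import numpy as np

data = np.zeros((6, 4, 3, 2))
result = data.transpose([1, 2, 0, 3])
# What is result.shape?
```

(4, 3, 6, 2)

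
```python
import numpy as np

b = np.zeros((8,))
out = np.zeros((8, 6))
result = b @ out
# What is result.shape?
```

(6,)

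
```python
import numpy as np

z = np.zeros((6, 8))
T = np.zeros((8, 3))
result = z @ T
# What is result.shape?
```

(6, 3)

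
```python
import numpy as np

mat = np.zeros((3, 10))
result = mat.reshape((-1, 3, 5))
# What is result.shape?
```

(2, 3, 5)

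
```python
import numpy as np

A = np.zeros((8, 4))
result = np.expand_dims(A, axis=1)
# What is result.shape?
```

(8, 1, 4)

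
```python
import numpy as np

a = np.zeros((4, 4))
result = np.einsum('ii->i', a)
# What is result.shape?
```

(4,)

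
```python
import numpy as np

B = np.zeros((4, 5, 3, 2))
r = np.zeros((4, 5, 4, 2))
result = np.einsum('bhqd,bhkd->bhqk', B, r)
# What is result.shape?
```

(4, 5, 3, 4)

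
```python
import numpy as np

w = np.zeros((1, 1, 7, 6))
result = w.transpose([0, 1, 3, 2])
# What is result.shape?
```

(1, 1, 6, 7)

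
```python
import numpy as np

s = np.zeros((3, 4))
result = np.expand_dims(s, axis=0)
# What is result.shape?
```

(1, 3, 4)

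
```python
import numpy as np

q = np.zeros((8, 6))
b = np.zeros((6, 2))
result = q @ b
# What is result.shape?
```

(8, 2)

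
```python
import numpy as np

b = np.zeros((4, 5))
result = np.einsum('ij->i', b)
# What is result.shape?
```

(4,)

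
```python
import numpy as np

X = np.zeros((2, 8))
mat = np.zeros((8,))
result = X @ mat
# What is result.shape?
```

(2,)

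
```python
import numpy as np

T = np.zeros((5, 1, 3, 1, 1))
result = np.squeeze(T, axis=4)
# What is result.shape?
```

(5, 1, 3, 1)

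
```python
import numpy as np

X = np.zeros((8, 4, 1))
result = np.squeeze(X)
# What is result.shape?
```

(8, 4)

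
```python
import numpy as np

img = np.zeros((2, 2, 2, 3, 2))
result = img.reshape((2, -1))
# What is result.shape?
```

(2, 24)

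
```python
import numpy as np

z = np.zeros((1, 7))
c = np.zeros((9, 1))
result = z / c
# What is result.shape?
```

(9, 7)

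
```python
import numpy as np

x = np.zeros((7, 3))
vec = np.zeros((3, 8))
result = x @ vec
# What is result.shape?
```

(7, 8)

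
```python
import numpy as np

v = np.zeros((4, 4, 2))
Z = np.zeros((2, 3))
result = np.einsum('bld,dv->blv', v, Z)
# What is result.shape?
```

(4, 4, 3)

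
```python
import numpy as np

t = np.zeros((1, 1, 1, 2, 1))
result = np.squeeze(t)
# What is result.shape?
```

(2,)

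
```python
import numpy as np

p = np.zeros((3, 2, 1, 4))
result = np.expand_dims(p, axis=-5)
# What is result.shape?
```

(1, 3, 2, 1, 4)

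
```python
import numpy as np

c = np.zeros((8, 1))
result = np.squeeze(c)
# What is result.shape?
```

(8,)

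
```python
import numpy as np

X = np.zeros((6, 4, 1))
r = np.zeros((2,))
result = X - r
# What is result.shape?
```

(6, 4, 2)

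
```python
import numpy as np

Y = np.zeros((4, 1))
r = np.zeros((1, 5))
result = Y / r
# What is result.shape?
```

(4, 5)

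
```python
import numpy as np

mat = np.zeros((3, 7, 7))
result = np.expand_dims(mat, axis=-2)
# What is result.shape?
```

(3, 7, 1, 7)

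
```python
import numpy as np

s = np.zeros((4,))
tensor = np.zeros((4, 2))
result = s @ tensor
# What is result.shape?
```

(2,)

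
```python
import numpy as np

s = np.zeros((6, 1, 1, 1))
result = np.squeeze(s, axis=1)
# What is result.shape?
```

(6, 1, 1)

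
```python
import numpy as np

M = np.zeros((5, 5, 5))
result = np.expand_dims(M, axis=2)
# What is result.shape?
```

(5, 5, 1, 5)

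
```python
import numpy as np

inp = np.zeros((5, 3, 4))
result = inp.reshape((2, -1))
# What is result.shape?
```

(2, 30)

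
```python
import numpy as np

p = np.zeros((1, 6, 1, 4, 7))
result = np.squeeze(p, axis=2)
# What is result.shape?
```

(1, 6, 4, 7)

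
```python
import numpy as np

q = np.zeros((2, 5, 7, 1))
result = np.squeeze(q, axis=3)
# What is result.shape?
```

(2, 5, 7)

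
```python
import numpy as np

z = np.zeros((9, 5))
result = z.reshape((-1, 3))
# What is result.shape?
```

(15, 3)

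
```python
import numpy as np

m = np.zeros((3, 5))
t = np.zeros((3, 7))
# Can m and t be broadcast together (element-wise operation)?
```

No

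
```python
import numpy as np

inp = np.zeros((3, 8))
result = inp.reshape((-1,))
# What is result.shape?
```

(24,)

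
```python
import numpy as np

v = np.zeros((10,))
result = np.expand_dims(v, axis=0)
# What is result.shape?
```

(1, 10)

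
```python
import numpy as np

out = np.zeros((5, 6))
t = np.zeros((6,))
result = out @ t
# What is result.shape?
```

(5,)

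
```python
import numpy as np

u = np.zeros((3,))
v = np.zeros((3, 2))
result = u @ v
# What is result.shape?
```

(2,)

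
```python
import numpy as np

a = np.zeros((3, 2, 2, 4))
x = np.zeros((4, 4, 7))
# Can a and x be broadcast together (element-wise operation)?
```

No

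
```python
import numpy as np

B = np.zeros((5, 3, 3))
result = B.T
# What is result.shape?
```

(3, 3, 5)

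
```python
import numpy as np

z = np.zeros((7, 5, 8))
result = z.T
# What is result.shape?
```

(8, 5, 7)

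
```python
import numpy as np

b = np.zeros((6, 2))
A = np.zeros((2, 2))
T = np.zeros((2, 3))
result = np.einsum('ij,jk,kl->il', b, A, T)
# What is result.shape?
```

(6, 3)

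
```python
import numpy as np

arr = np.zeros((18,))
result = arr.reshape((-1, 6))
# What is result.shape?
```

(3, 6)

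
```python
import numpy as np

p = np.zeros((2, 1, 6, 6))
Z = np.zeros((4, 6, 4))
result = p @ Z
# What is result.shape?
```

(2, 4, 6, 4)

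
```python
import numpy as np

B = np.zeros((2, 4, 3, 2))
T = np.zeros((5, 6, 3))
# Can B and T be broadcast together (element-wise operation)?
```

No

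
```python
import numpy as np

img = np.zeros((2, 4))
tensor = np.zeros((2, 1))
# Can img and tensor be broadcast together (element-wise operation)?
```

Yes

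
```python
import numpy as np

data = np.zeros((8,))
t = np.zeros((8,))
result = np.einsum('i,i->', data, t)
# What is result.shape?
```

()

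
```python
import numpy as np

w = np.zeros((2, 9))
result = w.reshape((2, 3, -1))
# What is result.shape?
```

(2, 3, 3)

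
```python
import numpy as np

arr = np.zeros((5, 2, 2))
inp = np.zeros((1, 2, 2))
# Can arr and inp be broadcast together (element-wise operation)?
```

Yes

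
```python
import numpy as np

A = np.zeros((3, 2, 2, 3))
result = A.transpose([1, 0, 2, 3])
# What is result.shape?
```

(2, 3, 2, 3)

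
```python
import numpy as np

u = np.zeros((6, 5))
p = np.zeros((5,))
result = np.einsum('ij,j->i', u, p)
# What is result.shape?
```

(6,)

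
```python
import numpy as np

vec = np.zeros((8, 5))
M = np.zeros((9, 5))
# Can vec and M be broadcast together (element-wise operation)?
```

No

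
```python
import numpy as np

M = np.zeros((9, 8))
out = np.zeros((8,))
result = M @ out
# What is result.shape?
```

(9,)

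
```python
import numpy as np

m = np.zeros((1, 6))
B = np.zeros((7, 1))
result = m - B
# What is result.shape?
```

(7, 6)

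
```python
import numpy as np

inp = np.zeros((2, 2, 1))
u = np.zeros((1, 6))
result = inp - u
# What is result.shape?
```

(2, 2, 6)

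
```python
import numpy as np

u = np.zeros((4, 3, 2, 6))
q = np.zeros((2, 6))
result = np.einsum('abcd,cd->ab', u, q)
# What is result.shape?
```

(4, 3)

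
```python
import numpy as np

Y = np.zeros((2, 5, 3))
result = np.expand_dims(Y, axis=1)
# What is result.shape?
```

(2, 1, 5, 3)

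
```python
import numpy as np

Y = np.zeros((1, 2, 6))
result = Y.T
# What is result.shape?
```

(6, 2, 1)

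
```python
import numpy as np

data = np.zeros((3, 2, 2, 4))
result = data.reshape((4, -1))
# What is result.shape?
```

(4, 12)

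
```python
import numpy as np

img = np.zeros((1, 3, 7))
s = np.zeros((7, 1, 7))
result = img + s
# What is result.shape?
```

(7, 3, 7)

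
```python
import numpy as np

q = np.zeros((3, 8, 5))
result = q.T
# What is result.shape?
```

(5, 8, 3)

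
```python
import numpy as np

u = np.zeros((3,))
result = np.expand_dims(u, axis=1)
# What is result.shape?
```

(3, 1)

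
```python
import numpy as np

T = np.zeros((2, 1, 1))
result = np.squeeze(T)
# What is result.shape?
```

(2,)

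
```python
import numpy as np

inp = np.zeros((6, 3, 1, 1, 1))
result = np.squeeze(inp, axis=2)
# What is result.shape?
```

(6, 3, 1, 1)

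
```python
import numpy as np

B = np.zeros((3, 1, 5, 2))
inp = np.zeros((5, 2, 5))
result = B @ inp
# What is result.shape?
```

(3, 5, 5, 5)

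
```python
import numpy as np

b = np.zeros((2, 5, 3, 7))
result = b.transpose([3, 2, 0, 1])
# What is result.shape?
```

(7, 3, 2, 5)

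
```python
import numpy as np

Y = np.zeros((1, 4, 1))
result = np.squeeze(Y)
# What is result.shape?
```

(4,)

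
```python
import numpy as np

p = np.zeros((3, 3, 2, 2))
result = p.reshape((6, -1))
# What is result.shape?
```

(6, 6)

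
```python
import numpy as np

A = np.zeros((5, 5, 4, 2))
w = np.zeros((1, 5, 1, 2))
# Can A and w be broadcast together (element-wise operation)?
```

Yes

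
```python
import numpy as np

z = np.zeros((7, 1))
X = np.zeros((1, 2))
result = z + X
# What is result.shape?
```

(7, 2)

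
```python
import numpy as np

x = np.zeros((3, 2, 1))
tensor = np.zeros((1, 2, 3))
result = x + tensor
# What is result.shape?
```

(3, 2, 3)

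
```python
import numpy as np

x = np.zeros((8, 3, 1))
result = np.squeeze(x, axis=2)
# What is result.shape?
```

(8, 3)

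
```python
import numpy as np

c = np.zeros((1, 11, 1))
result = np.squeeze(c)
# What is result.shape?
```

(11,)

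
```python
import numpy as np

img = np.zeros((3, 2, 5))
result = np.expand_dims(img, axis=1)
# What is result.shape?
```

(3, 1, 2, 5)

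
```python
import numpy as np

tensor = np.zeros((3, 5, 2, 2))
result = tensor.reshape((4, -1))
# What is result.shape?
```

(4, 15)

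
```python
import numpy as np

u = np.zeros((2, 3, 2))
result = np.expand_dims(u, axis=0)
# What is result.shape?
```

(1, 2, 3, 2)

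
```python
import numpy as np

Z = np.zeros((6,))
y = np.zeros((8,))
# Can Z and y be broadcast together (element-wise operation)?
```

No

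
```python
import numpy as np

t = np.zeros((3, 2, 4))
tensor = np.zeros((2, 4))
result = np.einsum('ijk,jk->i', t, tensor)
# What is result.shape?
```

(3,)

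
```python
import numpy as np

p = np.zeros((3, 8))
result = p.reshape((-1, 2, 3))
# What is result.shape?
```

(4, 2, 3)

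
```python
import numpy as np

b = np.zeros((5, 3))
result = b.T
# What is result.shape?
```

(3, 5)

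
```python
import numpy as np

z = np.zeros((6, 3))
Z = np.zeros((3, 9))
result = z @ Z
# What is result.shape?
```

(6, 9)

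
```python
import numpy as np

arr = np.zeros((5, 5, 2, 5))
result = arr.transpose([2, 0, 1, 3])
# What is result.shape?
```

(2, 5, 5, 5)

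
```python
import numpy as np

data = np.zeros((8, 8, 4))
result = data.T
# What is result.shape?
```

(4, 8, 8)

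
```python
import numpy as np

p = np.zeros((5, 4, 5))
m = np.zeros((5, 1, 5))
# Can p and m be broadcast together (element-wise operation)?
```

Yes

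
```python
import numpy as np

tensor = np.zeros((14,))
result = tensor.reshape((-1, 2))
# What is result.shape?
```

(7, 2)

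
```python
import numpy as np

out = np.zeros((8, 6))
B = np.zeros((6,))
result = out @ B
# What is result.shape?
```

(8,)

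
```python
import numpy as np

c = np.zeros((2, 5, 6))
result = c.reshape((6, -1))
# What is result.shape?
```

(6, 10)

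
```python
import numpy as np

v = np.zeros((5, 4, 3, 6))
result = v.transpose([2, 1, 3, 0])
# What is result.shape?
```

(3, 4, 6, 5)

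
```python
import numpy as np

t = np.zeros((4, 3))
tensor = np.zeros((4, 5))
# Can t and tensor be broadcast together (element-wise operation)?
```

No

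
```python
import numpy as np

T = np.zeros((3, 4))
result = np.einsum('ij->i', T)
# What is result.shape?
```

(3,)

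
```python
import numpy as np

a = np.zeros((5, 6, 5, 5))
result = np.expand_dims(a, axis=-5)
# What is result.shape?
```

(1, 5, 6, 5, 5)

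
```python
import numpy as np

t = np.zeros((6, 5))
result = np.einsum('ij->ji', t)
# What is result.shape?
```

(5, 6)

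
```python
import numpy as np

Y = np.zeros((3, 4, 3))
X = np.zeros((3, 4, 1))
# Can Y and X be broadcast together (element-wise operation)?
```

Yes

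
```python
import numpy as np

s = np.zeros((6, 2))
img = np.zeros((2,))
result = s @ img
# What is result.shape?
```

(6,)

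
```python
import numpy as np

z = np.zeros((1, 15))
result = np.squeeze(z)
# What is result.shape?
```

(15,)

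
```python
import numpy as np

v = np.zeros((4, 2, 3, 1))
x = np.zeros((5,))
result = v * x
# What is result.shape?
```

(4, 2, 3, 5)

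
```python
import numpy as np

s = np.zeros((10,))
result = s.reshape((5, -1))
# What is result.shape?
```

(5, 2)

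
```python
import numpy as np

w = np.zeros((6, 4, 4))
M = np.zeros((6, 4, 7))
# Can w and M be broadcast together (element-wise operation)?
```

No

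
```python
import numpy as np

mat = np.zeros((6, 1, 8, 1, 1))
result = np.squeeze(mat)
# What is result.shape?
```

(6, 8)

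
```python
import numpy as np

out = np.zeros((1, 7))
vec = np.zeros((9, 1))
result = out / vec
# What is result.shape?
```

(9, 7)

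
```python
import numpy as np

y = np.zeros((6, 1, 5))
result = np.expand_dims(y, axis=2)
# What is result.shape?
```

(6, 1, 1, 5)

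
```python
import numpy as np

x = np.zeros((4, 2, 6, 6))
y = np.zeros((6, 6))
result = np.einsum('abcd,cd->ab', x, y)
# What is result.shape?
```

(4, 2)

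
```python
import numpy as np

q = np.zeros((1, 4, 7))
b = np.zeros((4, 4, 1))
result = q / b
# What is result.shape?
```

(4, 4, 7)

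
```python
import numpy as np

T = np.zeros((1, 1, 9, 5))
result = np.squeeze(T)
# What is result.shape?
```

(9, 5)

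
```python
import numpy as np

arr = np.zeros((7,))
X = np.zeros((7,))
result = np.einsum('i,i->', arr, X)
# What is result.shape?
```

()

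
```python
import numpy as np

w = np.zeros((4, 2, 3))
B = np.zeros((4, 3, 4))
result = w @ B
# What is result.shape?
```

(4, 2, 4)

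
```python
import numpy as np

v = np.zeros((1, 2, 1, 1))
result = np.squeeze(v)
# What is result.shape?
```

(2,)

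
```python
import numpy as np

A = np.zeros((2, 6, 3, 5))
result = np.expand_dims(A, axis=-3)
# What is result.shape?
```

(2, 6, 1, 3, 5)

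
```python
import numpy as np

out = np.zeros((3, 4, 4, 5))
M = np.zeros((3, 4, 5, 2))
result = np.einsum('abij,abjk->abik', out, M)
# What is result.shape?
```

(3, 4, 4, 2)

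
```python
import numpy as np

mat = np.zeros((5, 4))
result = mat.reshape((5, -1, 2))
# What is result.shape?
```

(5, 2, 2)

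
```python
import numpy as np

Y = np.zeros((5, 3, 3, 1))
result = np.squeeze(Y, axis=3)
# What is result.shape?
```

(5, 3, 3)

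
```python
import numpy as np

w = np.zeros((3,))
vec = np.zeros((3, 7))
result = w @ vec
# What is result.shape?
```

(7,)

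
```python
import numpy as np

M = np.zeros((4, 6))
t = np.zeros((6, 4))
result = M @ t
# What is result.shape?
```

(4, 4)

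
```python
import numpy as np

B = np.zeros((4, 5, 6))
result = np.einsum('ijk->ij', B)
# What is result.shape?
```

(4, 5)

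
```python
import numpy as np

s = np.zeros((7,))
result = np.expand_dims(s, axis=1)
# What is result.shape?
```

(7, 1)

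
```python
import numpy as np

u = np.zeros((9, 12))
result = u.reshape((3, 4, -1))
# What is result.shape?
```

(3, 4, 9)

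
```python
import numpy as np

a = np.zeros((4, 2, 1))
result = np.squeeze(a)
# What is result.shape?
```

(4, 2)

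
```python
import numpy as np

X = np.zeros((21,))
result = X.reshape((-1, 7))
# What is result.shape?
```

(3, 7)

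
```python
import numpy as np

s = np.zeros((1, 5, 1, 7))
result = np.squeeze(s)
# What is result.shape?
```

(5, 7)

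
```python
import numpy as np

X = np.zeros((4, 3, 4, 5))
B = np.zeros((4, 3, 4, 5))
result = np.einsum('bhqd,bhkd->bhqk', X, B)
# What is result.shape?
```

(4, 3, 4, 4)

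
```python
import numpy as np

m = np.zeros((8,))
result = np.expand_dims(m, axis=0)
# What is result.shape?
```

(1, 8)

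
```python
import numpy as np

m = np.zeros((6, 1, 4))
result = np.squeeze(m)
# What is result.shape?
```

(6, 4)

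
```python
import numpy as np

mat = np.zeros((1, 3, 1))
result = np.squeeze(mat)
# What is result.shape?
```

(3,)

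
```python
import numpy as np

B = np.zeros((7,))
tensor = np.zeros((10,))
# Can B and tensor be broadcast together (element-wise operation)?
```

No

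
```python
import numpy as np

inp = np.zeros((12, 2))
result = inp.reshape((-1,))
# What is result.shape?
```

(24,)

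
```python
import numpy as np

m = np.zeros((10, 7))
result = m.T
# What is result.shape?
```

(7, 10)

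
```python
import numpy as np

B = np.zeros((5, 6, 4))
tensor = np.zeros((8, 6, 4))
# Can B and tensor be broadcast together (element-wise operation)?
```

No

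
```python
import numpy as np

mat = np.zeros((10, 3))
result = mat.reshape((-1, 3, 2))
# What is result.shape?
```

(5, 3, 2)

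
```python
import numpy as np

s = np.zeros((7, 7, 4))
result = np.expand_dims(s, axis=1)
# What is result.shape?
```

(7, 1, 7, 4)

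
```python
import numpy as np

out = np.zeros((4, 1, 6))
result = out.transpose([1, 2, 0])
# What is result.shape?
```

(1, 6, 4)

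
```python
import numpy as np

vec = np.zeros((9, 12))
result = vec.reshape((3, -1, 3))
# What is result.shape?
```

(3, 12, 3)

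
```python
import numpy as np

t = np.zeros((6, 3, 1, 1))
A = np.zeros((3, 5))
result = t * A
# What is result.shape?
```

(6, 3, 3, 5)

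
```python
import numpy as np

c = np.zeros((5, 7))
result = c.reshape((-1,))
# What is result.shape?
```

(35,)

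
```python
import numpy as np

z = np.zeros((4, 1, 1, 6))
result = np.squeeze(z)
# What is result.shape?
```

(4, 6)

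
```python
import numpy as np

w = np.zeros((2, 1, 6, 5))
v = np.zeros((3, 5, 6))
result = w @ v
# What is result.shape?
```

(2, 3, 6, 6)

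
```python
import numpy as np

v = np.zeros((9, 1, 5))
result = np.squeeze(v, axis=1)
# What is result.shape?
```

(9, 5)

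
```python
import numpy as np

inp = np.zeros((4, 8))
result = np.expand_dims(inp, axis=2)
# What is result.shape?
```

(4, 8, 1)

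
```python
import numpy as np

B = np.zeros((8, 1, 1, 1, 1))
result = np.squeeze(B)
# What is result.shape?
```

(8,)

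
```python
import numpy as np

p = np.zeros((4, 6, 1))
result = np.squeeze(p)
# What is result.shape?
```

(4, 6)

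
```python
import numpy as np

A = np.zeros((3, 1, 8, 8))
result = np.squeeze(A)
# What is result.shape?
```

(3, 8, 8)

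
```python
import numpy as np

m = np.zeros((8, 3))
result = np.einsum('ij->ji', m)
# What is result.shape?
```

(3, 8)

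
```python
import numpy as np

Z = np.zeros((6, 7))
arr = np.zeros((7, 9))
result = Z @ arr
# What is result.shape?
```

(6, 9)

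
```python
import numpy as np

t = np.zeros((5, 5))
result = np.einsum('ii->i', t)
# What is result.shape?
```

(5,)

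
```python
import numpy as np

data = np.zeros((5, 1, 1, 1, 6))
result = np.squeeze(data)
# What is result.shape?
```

(5, 6)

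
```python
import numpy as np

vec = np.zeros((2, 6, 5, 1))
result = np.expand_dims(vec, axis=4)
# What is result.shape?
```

(2, 6, 5, 1, 1)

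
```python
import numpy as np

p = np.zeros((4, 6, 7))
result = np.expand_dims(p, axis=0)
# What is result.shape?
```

(1, 4, 6, 7)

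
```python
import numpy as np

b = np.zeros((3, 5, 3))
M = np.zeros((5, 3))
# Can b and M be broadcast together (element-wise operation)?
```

Yes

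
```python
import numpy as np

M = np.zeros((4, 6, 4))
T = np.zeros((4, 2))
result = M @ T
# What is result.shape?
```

(4, 6, 2)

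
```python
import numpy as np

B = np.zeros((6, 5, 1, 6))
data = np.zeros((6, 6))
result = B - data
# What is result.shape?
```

(6, 5, 6, 6)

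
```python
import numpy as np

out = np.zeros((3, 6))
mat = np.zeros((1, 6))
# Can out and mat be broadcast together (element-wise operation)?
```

Yes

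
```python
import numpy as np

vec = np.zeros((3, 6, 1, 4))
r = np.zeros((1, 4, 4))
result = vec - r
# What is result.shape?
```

(3, 6, 4, 4)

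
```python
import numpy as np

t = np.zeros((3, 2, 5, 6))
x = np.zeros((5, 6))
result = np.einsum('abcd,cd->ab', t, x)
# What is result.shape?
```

(3, 2)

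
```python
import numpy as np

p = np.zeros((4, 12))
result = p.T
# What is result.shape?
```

(12, 4)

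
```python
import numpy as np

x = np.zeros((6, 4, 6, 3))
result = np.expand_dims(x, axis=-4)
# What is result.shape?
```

(6, 1, 4, 6, 3)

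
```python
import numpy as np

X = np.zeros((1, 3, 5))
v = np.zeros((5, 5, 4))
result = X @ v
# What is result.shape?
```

(5, 3, 4)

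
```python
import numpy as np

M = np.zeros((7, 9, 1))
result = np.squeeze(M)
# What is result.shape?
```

(7, 9)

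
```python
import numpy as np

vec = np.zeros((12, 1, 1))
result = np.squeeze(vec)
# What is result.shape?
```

(12,)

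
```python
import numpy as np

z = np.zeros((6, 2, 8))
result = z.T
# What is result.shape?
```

(8, 2, 6)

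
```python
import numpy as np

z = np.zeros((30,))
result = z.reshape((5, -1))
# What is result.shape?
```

(5, 6)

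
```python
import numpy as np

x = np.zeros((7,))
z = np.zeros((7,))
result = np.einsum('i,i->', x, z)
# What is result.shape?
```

()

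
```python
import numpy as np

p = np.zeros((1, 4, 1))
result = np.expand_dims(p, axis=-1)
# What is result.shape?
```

(1, 4, 1, 1)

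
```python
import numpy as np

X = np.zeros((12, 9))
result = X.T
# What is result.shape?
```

(9, 12)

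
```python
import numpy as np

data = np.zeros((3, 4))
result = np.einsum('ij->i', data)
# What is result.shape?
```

(3,)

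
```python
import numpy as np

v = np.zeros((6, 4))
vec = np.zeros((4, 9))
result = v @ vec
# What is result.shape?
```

(6, 9)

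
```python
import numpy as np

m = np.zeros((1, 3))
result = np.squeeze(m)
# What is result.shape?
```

(3,)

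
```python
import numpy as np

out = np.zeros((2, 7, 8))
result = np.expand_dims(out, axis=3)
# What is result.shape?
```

(2, 7, 8, 1)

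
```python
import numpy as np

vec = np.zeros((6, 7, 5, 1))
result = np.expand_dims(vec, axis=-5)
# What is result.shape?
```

(1, 6, 7, 5, 1)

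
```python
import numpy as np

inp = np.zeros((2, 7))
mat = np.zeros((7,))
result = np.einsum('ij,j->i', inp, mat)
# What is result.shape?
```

(2,)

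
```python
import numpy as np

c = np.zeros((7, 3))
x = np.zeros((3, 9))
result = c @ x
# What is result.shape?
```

(7, 9)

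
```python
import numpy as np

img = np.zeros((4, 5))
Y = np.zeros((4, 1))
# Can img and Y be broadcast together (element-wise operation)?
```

Yes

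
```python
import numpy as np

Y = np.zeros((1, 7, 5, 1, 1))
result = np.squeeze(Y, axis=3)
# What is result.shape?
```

(1, 7, 5, 1)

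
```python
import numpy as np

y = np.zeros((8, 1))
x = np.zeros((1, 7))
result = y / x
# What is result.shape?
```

(8, 7)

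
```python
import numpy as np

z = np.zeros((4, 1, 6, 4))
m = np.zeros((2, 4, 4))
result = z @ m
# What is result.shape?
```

(4, 2, 6, 4)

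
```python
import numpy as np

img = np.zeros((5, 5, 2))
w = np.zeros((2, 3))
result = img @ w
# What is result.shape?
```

(5, 5, 3)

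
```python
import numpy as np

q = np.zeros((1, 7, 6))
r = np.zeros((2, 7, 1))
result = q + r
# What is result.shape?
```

(2, 7, 6)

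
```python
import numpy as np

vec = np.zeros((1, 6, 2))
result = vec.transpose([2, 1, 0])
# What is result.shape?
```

(2, 6, 1)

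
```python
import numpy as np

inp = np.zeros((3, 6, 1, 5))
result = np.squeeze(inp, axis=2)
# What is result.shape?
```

(3, 6, 5)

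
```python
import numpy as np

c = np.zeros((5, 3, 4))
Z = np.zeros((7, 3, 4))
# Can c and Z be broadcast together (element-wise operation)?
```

No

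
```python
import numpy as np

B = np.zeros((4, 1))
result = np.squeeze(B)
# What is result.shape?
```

(4,)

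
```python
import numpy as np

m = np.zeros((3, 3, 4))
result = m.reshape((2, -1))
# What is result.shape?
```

(2, 18)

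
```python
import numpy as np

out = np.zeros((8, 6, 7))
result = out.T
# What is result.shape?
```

(7, 6, 8)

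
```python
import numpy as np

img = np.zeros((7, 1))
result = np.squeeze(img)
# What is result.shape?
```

(7,)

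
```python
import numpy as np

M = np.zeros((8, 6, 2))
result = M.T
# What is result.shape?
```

(2, 6, 8)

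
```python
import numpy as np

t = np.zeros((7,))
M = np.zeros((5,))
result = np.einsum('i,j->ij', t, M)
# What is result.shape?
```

(7, 5)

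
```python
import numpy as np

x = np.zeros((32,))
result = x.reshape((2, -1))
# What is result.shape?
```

(2, 16)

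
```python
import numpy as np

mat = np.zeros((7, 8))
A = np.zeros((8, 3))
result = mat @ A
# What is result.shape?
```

(7, 3)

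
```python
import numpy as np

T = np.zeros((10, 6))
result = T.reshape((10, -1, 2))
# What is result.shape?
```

(10, 3, 2)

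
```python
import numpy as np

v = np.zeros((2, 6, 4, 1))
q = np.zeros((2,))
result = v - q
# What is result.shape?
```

(2, 6, 4, 2)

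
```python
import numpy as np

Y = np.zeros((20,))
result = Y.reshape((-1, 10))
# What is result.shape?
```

(2, 10)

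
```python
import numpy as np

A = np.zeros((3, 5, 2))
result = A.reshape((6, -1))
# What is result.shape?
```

(6, 5)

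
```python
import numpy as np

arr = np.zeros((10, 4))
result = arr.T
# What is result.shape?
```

(4, 10)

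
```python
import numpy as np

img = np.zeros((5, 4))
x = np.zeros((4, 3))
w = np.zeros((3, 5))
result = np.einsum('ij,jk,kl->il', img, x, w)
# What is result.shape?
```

(5, 5)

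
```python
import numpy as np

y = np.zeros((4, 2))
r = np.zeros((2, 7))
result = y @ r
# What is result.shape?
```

(4, 7)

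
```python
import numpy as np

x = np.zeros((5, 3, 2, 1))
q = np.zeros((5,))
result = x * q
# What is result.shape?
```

(5, 3, 2, 5)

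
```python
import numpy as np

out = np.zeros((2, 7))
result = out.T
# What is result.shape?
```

(7, 2)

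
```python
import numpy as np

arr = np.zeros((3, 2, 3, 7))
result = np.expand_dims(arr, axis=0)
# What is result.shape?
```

(1, 3, 2, 3, 7)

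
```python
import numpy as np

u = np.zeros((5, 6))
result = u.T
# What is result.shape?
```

(6, 5)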